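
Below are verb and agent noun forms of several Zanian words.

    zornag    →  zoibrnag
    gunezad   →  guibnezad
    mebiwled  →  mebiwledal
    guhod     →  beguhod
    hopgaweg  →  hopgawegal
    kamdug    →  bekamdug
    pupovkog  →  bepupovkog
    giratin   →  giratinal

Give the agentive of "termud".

zornag and pupovkog both end in -g yet inflect differently (zoibrnag, bepupovkog), so the final letter is not what conditions the rule; the last vowel is.
"termud" has last vowel 'u'. The one such stem in the data (kamdug → bekamdug) adds the prefix be-, so the same rule applies.
The other patterns: stems whose last vowel is 'a' insert -ib- after the first vowel; stems whose last vowel is 'e' or 'i' add -al.
So termud → betermud.

betermud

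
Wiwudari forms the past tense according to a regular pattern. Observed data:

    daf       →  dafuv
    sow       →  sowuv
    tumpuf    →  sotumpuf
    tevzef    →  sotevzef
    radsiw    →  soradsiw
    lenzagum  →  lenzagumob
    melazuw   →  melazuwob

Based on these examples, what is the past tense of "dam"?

damuv

"dam" has 1 vowel. The stems with 1 vowel (daf → dafuv, sow → sowuv) add -uv.
The other patterns: stems with 2 vowels add the prefix so-; stems with 3 vowels add -ob.
So dam → damuv.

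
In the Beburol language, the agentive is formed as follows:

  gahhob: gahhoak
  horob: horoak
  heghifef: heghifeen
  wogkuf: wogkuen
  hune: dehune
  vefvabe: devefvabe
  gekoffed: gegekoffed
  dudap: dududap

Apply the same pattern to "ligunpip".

liligunpip

"ligunpip" ends in -p. The one such stem in the data (dudap → dududap) repeats the first consonant+vowel as a prefix (as does gekoffed), so the same rule applies.
So ligunpip → liligunpip.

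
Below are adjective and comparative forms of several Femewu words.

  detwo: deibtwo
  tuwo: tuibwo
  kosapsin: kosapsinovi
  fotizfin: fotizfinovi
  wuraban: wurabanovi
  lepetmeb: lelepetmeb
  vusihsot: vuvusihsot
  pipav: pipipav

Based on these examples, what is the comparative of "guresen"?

guresenovi

detwo and vusihsot both have last vowel 'o' yet inflect differently (deibtwo, vuvusihsot), so the last vowel is not what conditions the rule; the final letter is.
"guresen" ends in -n. The stems ending in -n (kosapsin → kosapsinovi, fotizfin → fotizfinovi, wuraban → wurabanovi) add -ovi.
So guresen → guresenovi.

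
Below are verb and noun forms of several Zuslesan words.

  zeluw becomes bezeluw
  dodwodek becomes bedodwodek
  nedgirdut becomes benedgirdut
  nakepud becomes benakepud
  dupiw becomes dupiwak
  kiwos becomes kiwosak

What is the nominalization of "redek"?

zeluw and dupiw both end in -w yet inflect differently (bezeluw, dupiwak), so the final letter is not what conditions the rule; the last vowel is.
"redek" has last vowel 'e'. The one such stem in the data (dodwodek → bedodwodek) adds the prefix be-, so the same rule applies.
So redek → beredek.

beredek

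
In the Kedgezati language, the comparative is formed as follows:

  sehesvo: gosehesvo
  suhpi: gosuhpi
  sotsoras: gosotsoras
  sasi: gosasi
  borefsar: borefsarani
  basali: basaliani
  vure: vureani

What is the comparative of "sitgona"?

gositgona

"sitgona" begins with s-. The stems beginning with s- (sasi → gosasi, sehesvo → gosehesvo, sotsoras → gosotsoras) add the prefix go-.
So sitgona → gositgona.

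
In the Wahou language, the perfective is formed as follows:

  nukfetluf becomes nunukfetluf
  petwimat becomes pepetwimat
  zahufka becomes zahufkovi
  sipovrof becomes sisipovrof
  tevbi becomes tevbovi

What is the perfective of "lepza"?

lepzovi

zahufka and petwimat both have last vowel 'a' yet inflect differently (zahufkovi, pepetwimat), so the last vowel is not what conditions the rule; whether the stem ends in a vowel or a consonant is.
"lepza" ends in a vowel. The stems ending in a vowel (zahufka → zahufkovi, tevbi → tevbovi) drop the final letter and add -ovi.
The other pattern: stems ending in a consonant repeat the first consonant+vowel as a prefix.
So lepza → lepzovi.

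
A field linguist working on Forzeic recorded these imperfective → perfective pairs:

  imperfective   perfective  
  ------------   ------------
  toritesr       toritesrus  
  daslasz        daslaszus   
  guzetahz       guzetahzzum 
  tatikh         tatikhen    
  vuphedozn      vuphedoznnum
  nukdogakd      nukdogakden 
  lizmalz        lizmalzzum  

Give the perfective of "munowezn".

daslasz and lizmalz both end in -z yet inflect differently (daslaszus, lizmalzzum), so the final letter is not what conditions the rule; the second-to-last letter is.
"munowezn" has second-to-last letter 'z'. The one such stem in the data (vuphedozn → vuphedoznnum) doubles the final consonant and adds -um (as do lizmalz, guzetahz), so the same rule applies.
So munowezn → munoweznnum.

munoweznnum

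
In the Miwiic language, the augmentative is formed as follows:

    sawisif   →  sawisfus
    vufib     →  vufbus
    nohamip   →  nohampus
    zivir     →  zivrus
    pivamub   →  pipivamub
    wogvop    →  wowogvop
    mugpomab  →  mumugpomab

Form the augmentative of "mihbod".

vufib and pivamub both end in -b yet inflect differently (vufbus, pipivamub), so the final letter is not what conditions the rule; the last vowel is.
"mihbod" has last vowel 'o'. The one such stem in the data (wogvop → wowogvop) repeats the first consonant+vowel as a prefix (as do pivamub, mugpomab), so the same rule applies.
The other pattern: stems whose last vowel is 'i' delete the last vowel and add -us.
So mihbod → mimihbod.

mimihbod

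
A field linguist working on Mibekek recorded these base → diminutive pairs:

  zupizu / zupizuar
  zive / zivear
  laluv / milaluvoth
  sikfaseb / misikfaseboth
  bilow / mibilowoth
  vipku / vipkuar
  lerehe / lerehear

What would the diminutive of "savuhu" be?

"savuhu" ends in a vowel. The stems ending in a vowel (zupizu → zupizuar, vipku → vipkuar, lerehe → lerehear) add -ar.
So savuhu → savuhuar.

savuhuar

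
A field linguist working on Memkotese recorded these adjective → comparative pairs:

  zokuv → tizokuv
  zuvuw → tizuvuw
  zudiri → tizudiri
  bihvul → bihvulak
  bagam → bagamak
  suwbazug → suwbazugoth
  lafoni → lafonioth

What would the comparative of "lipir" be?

lipiroth

zudiri and lafoni both end in -i yet inflect differently (tizudiri, lafonioth), so the final letter is not what conditions the rule; the first letter is.
"lipir" begins with l-. The one such stem in the data (lafoni → lafonioth) adds -oth, so the same rule applies.
So lipir → lipiroth.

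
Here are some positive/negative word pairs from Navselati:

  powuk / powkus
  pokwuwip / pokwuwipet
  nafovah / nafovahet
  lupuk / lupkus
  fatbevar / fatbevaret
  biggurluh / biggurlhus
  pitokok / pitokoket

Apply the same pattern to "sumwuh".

sumwhus

biggurluh and nafovah both end in -h yet inflect differently (biggurlhus, nafovahet), so the final letter is not what conditions the rule; the last vowel is.
"sumwuh" has last vowel 'u'. The stems whose last vowel is 'u' (powuk → powkus, biggurluh → biggurlhus, lupuk → lupkus) delete the last vowel and add -us.
So sumwuh → sumwhus.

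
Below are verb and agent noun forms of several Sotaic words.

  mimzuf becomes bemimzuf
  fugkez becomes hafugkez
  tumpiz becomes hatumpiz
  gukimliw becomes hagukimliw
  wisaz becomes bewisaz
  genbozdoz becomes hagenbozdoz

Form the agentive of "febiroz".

wisaz and tumpiz both end in -z yet inflect differently (bewisaz, hatumpiz), so the final letter is not what conditions the rule; the last vowel is.
"febiroz" has last vowel 'o'. The one such stem in the data (genbozdoz → hagenbozdoz) adds the prefix ha-, so the same rule applies.
So febiroz → hafebiroz.

hafebiroz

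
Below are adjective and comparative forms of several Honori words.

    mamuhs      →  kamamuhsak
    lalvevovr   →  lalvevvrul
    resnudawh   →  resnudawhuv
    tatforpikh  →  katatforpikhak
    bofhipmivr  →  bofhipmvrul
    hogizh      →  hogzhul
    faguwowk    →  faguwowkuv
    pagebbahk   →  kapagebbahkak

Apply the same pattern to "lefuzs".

lefzsul

resnudawh and hogizh both end in -h yet inflect differently (resnudawhuv, hogzhul), so the final letter is not what conditions the rule; the second-to-last letter is.
"lefuzs" has second-to-last letter 'z'. The one such stem in the data (hogizh → hogzhul) deletes the last vowel and adds -ul (as do lalvevovr, bofhipmivr), so the same rule applies.
So lefuzs → lefzsul.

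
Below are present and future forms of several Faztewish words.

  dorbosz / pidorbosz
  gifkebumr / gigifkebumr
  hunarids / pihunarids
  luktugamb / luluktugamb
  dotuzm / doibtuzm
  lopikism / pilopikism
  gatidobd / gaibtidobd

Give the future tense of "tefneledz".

pitefneledz

lopikism and dotuzm both end in -m yet inflect differently (pilopikism, doibtuzm), so the final letter is not what conditions the rule; the second-to-last letter is.
"tefneledz" has second-to-last letter 'd'. The one such stem in the data (hunarids → pihunarids) adds the prefix pi-, so the same rule applies.
The other patterns: stems whose second-to-last letter is 'm' repeat the first consonant+vowel as a prefix; stems whose second-to-last letter is 'b' or 'z' insert -ib- after the first vowel.
So tefneledz → pitefneledz.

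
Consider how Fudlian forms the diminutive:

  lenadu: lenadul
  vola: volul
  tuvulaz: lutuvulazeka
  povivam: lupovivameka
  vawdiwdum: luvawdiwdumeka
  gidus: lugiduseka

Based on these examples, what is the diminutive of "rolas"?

lurolaseka

"rolas" ends in a consonant. The stems ending in a consonant (tuvulaz → lutuvulazeka, povivam → lupovivameka, vawdiwdum → luvawdiwdumeka) add lu- … -eka around the stem.
The other pattern: stems ending in a vowel drop the final letter and add -ul.
So rolas → lurolaseka.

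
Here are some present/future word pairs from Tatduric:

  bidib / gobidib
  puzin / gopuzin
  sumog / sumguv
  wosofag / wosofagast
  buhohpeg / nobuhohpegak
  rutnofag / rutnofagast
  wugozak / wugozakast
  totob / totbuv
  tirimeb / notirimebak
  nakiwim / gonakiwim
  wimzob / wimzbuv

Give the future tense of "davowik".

godavowik

totob and bidib both end in -b yet inflect differently (totbuv, gobidib), so the final letter is not what conditions the rule; the last vowel is.
"davowik" has last vowel 'i'. The stems whose last vowel is 'i' (puzin → gopuzin, bidib → gobidib, nakiwim → gonakiwim) add the prefix go-.
So davowik → godavowik.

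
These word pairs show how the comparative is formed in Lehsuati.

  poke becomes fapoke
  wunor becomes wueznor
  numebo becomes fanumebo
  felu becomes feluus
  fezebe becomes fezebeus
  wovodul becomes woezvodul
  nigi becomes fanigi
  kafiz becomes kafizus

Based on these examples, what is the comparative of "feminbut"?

poke and fezebe both end in -e yet inflect differently (fapoke, fezebeus), so the final letter is not what conditions the rule; the first letter is.
"feminbut" begins with f-. The stems beginning with f- (felu → feluus, fezebe → fezebeus) add -us.
So feminbut → feminbutus.

feminbutus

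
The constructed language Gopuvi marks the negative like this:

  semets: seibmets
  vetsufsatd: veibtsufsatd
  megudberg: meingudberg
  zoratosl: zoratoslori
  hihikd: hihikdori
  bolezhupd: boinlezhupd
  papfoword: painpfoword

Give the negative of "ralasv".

ralasvori

hihikd and vetsufsatd both end in -d yet inflect differently (hihikdori, veibtsufsatd), so the final letter is not what conditions the rule; the second-to-last letter is.
"ralasv" has second-to-last letter 's'. The one such stem in the data (zoratosl → zoratoslori) adds -ori, so the same rule applies.
So ralasv → ralasvori.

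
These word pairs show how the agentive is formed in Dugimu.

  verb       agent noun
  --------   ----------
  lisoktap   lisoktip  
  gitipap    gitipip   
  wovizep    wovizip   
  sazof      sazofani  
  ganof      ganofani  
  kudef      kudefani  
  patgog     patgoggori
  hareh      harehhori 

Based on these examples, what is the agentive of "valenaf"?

wovizep and kudef both have last vowel 'e' yet inflect differently (wovizip, kudefani), so the last vowel is not what conditions the rule; the final letter is.
"valenaf" ends in -f. The stems ending in -f (sazof → sazofani, ganof → ganofani, kudef → kudefani) add -ani.
The other patterns: stems ending in -p change the last vowel to 'i'; stems ending in -g or -h double the final consonant and add -ori.
So valenaf → valenafani.

valenafani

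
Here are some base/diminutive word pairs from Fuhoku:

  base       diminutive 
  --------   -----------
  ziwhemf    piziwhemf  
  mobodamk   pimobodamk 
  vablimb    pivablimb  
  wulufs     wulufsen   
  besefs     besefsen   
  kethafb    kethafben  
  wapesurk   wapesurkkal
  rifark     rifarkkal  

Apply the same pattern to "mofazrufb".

vablimb and kethafb both end in -b yet inflect differently (pivablimb, kethafben), so the final letter is not what conditions the rule; the second-to-last letter is.
"mofazrufb" has second-to-last letter 'f'. The stems whose second-to-last letter is 'f' (wulufs → wulufsen, besefs → besefsen, kethafb → kethafben) add -en.
So mofazrufb → mofazrufben.

mofazrufben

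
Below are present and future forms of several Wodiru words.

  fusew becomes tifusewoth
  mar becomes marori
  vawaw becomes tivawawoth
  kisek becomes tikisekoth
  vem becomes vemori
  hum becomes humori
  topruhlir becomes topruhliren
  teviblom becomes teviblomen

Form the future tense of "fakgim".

"fakgim" has 2 vowels. The stems with 2 vowels (kisek → tikisekoth, fusew → tifusewoth, vawaw → tivawawoth) add ti- … -oth around the stem.
The other patterns: stems with 1 vowel add -ori; stems with 3 vowels add -en.
So fakgim → tifakgimoth.

tifakgimoth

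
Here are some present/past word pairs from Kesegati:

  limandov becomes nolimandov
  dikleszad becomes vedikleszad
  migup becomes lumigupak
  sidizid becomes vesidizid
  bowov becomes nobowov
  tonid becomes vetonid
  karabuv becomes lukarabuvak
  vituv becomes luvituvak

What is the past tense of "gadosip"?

karabuv and limandov both end in -v yet inflect differently (lukarabuvak, nolimandov), so the final letter is not what conditions the rule; the last vowel is.
"gadosip" has last vowel 'i'. The stems whose last vowel is 'i' (tonid → vetonid, sidizid → vesidizid) add the prefix ve-.
So gadosip → vegadosip.

vegadosip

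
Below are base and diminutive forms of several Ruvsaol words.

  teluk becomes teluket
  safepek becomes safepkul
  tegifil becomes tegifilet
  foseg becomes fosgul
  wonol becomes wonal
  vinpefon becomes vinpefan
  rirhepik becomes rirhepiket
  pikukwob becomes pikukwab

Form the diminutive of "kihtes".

kihtsul

safepek and teluk both end in -k yet inflect differently (safepkul, teluket), so the final letter is not what conditions the rule; the last vowel is.
"kihtes" has last vowel 'e'. The stems whose last vowel is 'e' (safepek → safepkul, foseg → fosgul) delete the last vowel and add -ul.
So kihtes → kihtsul.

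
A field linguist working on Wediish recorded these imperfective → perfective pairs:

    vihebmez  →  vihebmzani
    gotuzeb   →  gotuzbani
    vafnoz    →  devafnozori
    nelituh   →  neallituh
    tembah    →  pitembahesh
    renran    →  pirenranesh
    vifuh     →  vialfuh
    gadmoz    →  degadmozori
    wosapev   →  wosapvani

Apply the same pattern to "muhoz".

demuhozori

tembah and vifuh both end in -h yet inflect differently (pitembahesh, vialfuh), so the final letter is not what conditions the rule; the last vowel is.
"muhoz" has last vowel 'o'. The stems whose last vowel is 'o' (vafnoz → devafnozori, gadmoz → degadmozori) add de- … -ori around the stem.
So muhoz → demuhozori.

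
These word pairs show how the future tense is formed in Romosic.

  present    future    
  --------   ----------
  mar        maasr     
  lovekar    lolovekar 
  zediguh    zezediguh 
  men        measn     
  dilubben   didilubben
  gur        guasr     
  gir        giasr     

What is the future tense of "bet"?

beast

gur and lovekar both end in -r yet inflect differently (guasr, lolovekar), so the final letter is not what conditions the rule; the number of vowels is.
"bet" has 1 vowel. The stems with 1 vowel (gur → guasr, mar → maasr, gir → giasr) insert -as- after the first vowel.
So bet → beast.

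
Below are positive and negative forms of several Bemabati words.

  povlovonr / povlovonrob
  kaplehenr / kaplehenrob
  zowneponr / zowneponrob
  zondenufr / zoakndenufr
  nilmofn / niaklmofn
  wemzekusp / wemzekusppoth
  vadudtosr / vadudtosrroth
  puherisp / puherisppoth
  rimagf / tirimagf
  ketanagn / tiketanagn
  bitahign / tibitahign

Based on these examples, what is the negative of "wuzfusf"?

povlovonr and zondenufr both end in -r yet inflect differently (povlovonrob, zoakndenufr), so the final letter is not what conditions the rule; the second-to-last letter is.
"wuzfusf" has second-to-last letter 's'. The stems whose second-to-last letter is 's' (wemzekusp → wemzekusppoth, vadudtosr → vadudtosrroth, puherisp → puherisppoth) double the final consonant and add -oth.
The other patterns: stems whose second-to-last letter is 'n' add -ob; stems whose second-to-last letter is 'f' insert -ak- after the first vowel; stems whose second-to-last letter is 'g' add the prefix ti-.
So wuzfusf → wuzfusffoth.

wuzfusffoth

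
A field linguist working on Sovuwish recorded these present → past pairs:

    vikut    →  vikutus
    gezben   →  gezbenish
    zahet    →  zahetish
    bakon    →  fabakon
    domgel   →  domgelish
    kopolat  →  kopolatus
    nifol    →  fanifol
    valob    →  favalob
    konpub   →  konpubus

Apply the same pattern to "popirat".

popiratus

"popirat" has last vowel 'a'. The one such stem in the data (kopolat → kopolatus) adds -us, so the same rule applies.
So popirat → popiratus.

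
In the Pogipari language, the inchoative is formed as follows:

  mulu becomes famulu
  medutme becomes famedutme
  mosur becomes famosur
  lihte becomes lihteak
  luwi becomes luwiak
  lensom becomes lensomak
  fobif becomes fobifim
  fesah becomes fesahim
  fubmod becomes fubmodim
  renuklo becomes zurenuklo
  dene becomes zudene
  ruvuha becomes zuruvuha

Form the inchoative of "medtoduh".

famedtoduh

medutme and lihte both end in -e yet inflect differently (famedutme, lihteak), so the final letter is not what conditions the rule; the first letter is.
"medtoduh" begins with m-. The stems beginning with m- (mulu → famulu, medutme → famedutme, mosur → famosur) add the prefix fa-.
The other patterns: stems beginning with l- add -ak; stems beginning with f- add -im; stems beginning with d- or r- add the prefix zu-.
So medtoduh → famedtoduh.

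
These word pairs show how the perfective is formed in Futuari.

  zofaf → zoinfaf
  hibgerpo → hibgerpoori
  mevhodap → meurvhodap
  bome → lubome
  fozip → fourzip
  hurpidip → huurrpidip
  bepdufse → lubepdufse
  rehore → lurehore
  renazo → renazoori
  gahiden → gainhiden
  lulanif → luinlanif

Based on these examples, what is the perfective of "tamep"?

"tamep" ends in -p. The stems ending in -p (fozip → fourzip, hurpidip → huurrpidip, mevhodap → meurvhodap) insert -ur- after the first vowel.
So tamep → taurmep.

taurmep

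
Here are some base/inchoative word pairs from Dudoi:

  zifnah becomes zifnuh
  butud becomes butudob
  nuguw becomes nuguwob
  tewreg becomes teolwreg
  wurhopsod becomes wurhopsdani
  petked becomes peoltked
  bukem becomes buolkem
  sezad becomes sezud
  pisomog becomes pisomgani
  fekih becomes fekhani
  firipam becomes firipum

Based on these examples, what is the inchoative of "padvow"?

butud and wurhopsod both end in -d yet inflect differently (butudob, wurhopsdani), so the final letter is not what conditions the rule; the last vowel is.
"padvow" has last vowel 'o'. The stems whose last vowel is 'o' (pisomog → pisomgani, wurhopsod → wurhopsdani) delete the last vowel and add -ani.
So padvow → padvwani.

padvwani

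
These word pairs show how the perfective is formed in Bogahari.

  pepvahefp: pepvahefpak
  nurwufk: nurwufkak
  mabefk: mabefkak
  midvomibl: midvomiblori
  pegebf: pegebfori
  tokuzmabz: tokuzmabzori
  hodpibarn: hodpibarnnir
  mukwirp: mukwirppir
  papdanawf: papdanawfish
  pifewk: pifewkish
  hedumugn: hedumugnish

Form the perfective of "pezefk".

pepvahefp and mukwirp both end in -p yet inflect differently (pepvahefpak, mukwirppir), so the final letter is not what conditions the rule; the second-to-last letter is.
"pezefk" has second-to-last letter 'f'. The stems whose second-to-last letter is 'f' (pepvahefp → pepvahefpak, nurwufk → nurwufkak, mabefk → mabefkak) add -ak.
So pezefk → pezefkak.

pezefkak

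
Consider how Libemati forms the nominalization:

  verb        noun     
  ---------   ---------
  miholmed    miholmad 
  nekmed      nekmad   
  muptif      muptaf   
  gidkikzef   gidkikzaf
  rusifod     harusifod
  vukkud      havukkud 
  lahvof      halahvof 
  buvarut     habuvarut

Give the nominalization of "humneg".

humnag

miholmed and rusifod both end in -d yet inflect differently (miholmad, harusifod), so the final letter is not what conditions the rule; the last vowel is.
"humneg" has last vowel 'e'. The stems whose last vowel is 'e' (miholmed → miholmad, nekmed → nekmad, gidkikzef → gidkikzaf) change the last vowel to 'a'.
So humneg → humnag.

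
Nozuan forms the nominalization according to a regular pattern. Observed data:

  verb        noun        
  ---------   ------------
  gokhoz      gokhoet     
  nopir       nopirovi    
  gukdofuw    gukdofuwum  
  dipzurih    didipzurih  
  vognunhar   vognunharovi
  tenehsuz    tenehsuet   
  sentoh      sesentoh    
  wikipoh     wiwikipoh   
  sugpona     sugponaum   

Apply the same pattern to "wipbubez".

gokhoz and wikipoh both have last vowel 'o' yet inflect differently (gokhoet, wiwikipoh), so the last vowel is not what conditions the rule; the final letter is.
"wipbubez" ends in -z. The stems ending in -z (tenehsuz → tenehsuet, gokhoz → gokhoet) drop the final letter and add -et.
So wipbubez → wipbubeet.

wipbubeet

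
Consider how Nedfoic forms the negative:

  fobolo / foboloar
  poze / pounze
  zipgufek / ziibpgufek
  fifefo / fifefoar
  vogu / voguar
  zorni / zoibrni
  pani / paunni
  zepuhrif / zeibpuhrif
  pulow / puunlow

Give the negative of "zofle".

zorni and pani both end in -i yet inflect differently (zoibrni, paunni), so the final letter is not what conditions the rule; the first letter is.
"zofle" begins with z-. The stems beginning with z- (zorni → zoibrni, zepuhrif → zeibpuhrif, zipgufek → ziibpgufek) insert -ib- after the first vowel.
The other patterns: stems beginning with p- insert -un- after the first vowel; stems beginning with f- or v- add -ar.
So zofle → zoibfle.

zoibfle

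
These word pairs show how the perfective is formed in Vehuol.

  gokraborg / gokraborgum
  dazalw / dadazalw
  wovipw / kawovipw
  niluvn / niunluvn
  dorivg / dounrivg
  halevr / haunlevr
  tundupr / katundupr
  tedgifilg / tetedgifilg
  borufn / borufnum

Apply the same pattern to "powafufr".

powafufrum

halevr and tundupr both end in -r yet inflect differently (haunlevr, katundupr), so the final letter is not what conditions the rule; the second-to-last letter is.
"powafufr" has second-to-last letter 'f'. The one such stem in the data (borufn → borufnum) adds -um, so the same rule applies.
The other patterns: stems whose second-to-last letter is 'v' insert -un- after the first vowel; stems whose second-to-last letter is 'p' add the prefix ka-; stems whose second-to-last letter is 'l' repeat the first consonant+vowel as a prefix.
So powafufr → powafufrum.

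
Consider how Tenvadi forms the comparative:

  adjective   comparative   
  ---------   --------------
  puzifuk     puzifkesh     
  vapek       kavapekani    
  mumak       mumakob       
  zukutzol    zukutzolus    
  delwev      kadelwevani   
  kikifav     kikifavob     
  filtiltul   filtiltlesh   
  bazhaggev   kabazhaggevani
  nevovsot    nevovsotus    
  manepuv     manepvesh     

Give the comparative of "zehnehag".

kikifav and bazhaggev both end in -v yet inflect differently (kikifavob, kabazhaggevani), so the final letter is not what conditions the rule; the last vowel is.
"zehnehag" has last vowel 'a'. The stems whose last vowel is 'a' (mumak → mumakob, kikifav → kikifavob) add -ob.
The other patterns: stems whose last vowel is 'e' add ka- … -ani around the stem; stems whose last vowel is 'u' delete the last vowel and add -esh; stems whose last vowel is 'o' add -us.
So zehnehag → zehnehagob.

zehnehagob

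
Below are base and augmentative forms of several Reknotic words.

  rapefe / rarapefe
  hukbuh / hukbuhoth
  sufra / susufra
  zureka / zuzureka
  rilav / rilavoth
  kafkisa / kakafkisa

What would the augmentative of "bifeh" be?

bifehoth

rilav and sufra both have last vowel 'a' yet inflect differently (rilavoth, susufra), so the last vowel is not what conditions the rule; whether the stem ends in a vowel or a consonant is.
"bifeh" ends in a consonant. The stems ending in a consonant (rilav → rilavoth, hukbuh → hukbuhoth) add -oth.
The other pattern: stems ending in a vowel repeat the first consonant+vowel as a prefix.
So bifeh → bifehoth.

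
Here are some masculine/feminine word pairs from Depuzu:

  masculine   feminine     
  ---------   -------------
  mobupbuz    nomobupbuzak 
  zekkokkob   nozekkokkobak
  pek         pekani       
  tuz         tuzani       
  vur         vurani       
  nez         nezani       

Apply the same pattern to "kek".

kekani

mobupbuz and tuz both end in -z yet inflect differently (nomobupbuzak, tuzani), so the final letter is not what conditions the rule; the number of vowels is.
"kek" has 1 vowel. The stems with 1 vowel (pek → pekani, tuz → tuzani, vur → vurani) add -ani.
The other pattern: stems with 3 vowels add no- … -ak around the stem.
So kek → kekani.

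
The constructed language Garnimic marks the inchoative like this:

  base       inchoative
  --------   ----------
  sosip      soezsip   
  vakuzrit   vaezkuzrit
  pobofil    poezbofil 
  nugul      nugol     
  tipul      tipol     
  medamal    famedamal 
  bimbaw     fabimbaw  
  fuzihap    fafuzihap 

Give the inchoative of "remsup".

remsop

"remsup" has last vowel 'u'. The stems whose last vowel is 'u' (nugul → nugol, tipul → tipol) change the last vowel to 'o'.
The other patterns: stems whose last vowel is 'i' insert -ez- after the first vowel; stems whose last vowel is 'a' add the prefix fa-.
So remsup → remsop.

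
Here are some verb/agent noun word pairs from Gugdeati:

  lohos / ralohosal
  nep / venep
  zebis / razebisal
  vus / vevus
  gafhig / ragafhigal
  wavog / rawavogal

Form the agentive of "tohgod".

vus and zebis both end in -s yet inflect differently (vevus, razebisal), so the final letter is not what conditions the rule; the number of vowels is.
"tohgod" has 2 vowels. The stems with 2 vowels (zebis → razebisal, gafhig → ragafhigal, lohos → ralohosal) add ra- … -al around the stem.
The other pattern: stems with 1 vowel add the prefix ve-.
So tohgod → ratohgodal.

ratohgodal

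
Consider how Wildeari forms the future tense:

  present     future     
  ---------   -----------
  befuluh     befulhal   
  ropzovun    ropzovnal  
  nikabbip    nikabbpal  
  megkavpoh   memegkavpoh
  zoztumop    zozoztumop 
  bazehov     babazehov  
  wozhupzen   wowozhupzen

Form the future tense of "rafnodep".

rarafnodep

befuluh and megkavpoh both end in -h yet inflect differently (befulhal, memegkavpoh), so the final letter is not what conditions the rule; the last vowel is.
"rafnodep" has last vowel 'e'. The one such stem in the data (wozhupzen → wowozhupzen) repeats the first consonant+vowel as a prefix (as do megkavpoh, zoztumop), so the same rule applies.
So rafnodep → rarafnodep.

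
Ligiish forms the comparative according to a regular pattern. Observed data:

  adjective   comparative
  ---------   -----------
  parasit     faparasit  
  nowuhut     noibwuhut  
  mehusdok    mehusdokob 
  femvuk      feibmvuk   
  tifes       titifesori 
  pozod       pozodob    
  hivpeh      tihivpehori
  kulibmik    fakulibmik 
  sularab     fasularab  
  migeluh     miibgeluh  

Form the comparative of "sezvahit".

"sezvahit" has last vowel 'i'. The stems whose last vowel is 'i' (parasit → faparasit, kulibmik → fakulibmik) add the prefix fa-.
The other patterns: stems whose last vowel is 'e' add ti- … -ori around the stem; stems whose last vowel is 'o' add -ob; stems whose last vowel is 'u' insert -ib- after the first vowel.
So sezvahit → fasezvahit.

fasezvahit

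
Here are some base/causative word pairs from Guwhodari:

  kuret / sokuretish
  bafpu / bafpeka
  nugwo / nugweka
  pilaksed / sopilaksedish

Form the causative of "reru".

kuret and bafpu both have 2 vowels yet inflect differently (sokuretish, bafpeka), so the number of vowels is not what conditions the rule; whether the stem ends in a vowel or a consonant is.
"reru" ends in a vowel. The stems ending in a vowel (bafpu → bafpeka, nugwo → nugweka) drop the final letter and add -eka.
So reru → rereka.

rereka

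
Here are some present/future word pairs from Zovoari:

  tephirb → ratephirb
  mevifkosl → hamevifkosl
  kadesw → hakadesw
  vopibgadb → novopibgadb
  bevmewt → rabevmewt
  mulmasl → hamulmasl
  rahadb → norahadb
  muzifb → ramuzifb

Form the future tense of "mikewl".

"mikewl" has second-to-last letter 'w'. The one such stem in the data (bevmewt → rabevmewt) adds the prefix ra-, so the same rule applies.
The other patterns: stems whose second-to-last letter is 's' add the prefix ha-; stems whose second-to-last letter is 'd' add the prefix no-.
So mikewl → ramikewl.

ramikewl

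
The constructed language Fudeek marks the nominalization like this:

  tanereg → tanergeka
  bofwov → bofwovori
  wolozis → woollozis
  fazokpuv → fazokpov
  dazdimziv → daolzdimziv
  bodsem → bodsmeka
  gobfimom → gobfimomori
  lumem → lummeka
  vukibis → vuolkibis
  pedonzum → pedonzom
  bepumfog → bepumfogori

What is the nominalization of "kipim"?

bepumfog and tanereg both end in -g yet inflect differently (bepumfogori, tanergeka), so the final letter is not what conditions the rule; the last vowel is.
"kipim" has last vowel 'i'. The stems whose last vowel is 'i' (wolozis → woollozis, dazdimziv → daolzdimziv, vukibis → vuolkibis) insert -ol- after the first vowel.
The other patterns: stems whose last vowel is 'o' add -ori; stems whose last vowel is 'e' delete the last vowel and add -eka; stems whose last vowel is 'u' change the last vowel to 'o'.
So kipim → kiolpim.

kiolpim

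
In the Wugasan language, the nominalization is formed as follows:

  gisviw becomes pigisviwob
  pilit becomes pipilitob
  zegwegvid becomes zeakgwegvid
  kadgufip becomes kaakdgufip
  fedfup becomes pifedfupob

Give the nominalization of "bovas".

fedfup and kadgufip both end in -p yet inflect differently (pifedfupob, kaakdgufip), so the final letter is not what conditions the rule; the number of vowels is.
"bovas" has 2 vowels. The stems with 2 vowels (pilit → pipilitob, fedfup → pifedfupob, gisviw → pigisviwob) add pi- … -ob around the stem.
So bovas → pibovasob.

pibovasob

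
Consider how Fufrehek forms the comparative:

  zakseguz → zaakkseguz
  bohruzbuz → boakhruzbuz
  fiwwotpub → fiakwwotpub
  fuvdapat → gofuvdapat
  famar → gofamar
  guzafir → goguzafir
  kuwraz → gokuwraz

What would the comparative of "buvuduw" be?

buakvuduw

"buvuduw" has last vowel 'u'. The stems whose last vowel is 'u' (zakseguz → zaakkseguz, bohruzbuz → boakhruzbuz, fiwwotpub → fiakwwotpub) insert -ak- after the first vowel.
The other pattern: stems whose last vowel is 'a' or 'i' add the prefix go-.
So buvuduw → buakvuduw.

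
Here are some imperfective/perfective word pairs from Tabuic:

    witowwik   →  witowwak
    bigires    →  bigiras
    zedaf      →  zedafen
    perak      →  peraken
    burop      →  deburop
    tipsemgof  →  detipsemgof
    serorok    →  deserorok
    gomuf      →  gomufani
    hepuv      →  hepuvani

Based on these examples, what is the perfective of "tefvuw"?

witowwik and perak both end in -k yet inflect differently (witowwak, peraken), so the final letter is not what conditions the rule; the last vowel is.
"tefvuw" has last vowel 'u'. The stems whose last vowel is 'u' (gomuf → gomufani, hepuv → hepuvani) add -ani.
The other patterns: stems whose last vowel is 'e' or 'i' change the last vowel to 'a'; stems whose last vowel is 'a' add -en; stems whose last vowel is 'o' add the prefix de-.
So tefvuw → tefvuwani.

tefvuwani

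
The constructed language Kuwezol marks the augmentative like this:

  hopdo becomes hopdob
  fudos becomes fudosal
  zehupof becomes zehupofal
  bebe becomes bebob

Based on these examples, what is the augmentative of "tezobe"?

tezobob

zehupof and hopdo both have last vowel 'o' yet inflect differently (zehupofal, hopdob), so the last vowel is not what conditions the rule; whether the stem ends in a vowel or a consonant is.
"tezobe" ends in a vowel. The stems ending in a vowel (bebe → bebob, hopdo → hopdob) drop the final letter and add -ob.
The other pattern: stems ending in a consonant add -al.
So tezobe → tezobob.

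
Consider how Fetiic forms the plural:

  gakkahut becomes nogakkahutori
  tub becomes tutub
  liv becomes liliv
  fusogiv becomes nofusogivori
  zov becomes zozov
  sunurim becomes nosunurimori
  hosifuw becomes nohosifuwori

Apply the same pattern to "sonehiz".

fusogiv and liv both end in -v yet inflect differently (nofusogivori, liliv), so the final letter is not what conditions the rule; the number of vowels is.
"sonehiz" has 3 vowels. The stems with 3 vowels (hosifuw → nohosifuwori, sunurim → nosunurimori, fusogiv → nofusogivori) add no- … -ori around the stem.
The other pattern: stems with 1 vowel repeat the first consonant+vowel as a prefix.
So sonehiz → nosonehizori.

nosonehizori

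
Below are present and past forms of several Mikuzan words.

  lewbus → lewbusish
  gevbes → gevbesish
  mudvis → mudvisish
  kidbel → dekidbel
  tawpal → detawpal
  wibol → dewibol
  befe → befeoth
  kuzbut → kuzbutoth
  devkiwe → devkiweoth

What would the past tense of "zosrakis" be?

"zosrakis" ends in -s. The stems ending in -s (lewbus → lewbusish, gevbes → gevbesish, mudvis → mudvisish) add -ish.
So zosrakis → zosrakisish.

zosrakisish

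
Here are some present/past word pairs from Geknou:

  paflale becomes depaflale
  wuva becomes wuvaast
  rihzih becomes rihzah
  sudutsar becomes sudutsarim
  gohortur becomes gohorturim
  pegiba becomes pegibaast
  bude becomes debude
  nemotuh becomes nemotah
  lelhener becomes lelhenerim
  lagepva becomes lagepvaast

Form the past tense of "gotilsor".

gotilsorim

lagepva and sudutsar both have last vowel 'a' yet inflect differently (lagepvaast, sudutsarim), so the last vowel is not what conditions the rule; the final letter is.
"gotilsor" ends in -r. The stems ending in -r (sudutsar → sudutsarim, lelhener → lelhenerim, gohortur → gohorturim) add -im.
So gotilsor → gotilsorim.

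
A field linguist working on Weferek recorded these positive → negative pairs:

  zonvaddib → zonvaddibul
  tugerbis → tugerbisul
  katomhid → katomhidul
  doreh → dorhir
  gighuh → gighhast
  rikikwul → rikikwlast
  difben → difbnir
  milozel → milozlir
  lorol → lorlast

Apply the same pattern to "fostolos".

fostolsast

milozel and lorol both end in -l yet inflect differently (milozlir, lorlast), so the final letter is not what conditions the rule; the last vowel is.
"fostolos" has last vowel 'o'. The one such stem in the data (lorol → lorlast) deletes the last vowel and adds -ast (as do rikikwul, gighuh), so the same rule applies.
So fostolos → fostolsast.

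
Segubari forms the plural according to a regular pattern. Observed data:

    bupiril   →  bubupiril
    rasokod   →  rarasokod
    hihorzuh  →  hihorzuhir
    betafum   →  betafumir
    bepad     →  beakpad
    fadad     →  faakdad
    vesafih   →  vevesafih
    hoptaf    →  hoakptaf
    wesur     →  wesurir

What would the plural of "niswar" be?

niakswar

"niswar" has last vowel 'a'. The stems whose last vowel is 'a' (fadad → faakdad, bepad → beakpad, hoptaf → hoakptaf) insert -ak- after the first vowel.
The other patterns: stems whose last vowel is 'u' add -ir; stems whose last vowel is 'i' or 'o' repeat the first consonant+vowel as a prefix.
So niswar → niakswar.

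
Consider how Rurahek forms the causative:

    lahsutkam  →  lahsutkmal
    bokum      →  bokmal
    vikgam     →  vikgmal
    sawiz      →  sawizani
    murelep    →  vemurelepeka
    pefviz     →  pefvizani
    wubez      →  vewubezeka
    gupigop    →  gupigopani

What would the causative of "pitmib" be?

wubez and sawiz both end in -z yet inflect differently (vewubezeka, sawizani), so the final letter is not what conditions the rule; the last vowel is.
"pitmib" has last vowel 'i'. The stems whose last vowel is 'i' (sawiz → sawizani, pefviz → pefvizani) add -ani.
The other patterns: stems whose last vowel is 'e' add ve- … -eka around the stem; stems whose last vowel is 'a' or 'u' delete the last vowel and add -al.
So pitmib → pitmibani.

pitmibani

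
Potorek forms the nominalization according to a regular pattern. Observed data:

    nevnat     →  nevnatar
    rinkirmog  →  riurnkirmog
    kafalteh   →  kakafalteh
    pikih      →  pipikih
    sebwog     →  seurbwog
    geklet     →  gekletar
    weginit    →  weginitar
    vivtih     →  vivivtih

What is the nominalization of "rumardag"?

geklet and kafalteh both have last vowel 'e' yet inflect differently (gekletar, kakafalteh), so the last vowel is not what conditions the rule; the final letter is.
"rumardag" ends in -g. The stems ending in -g (sebwog → seurbwog, rinkirmog → riurnkirmog) insert -ur- after the first vowel.
The other patterns: stems ending in -t add -ar; stems ending in -h repeat the first consonant+vowel as a prefix.
So rumardag → ruurmardag.

ruurmardag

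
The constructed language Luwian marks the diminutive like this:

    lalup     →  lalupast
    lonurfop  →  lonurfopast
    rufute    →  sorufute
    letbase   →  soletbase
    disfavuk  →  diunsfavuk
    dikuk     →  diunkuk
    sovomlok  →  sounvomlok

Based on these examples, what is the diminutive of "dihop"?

lalup and disfavuk both have last vowel 'u' yet inflect differently (lalupast, diunsfavuk), so the last vowel is not what conditions the rule; the final letter is.
"dihop" ends in -p. The stems ending in -p (lalup → lalupast, lonurfop → lonurfopast) add -ast.
The other patterns: stems ending in -e add the prefix so-; stems ending in -k insert -un- after the first vowel.
So dihop → dihopast.

dihopast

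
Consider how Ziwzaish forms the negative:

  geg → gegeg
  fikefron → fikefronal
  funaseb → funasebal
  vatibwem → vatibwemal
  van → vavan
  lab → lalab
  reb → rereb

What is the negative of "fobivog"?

fobivogal

funaseb and lab both end in -b yet inflect differently (funasebal, lalab), so the final letter is not what conditions the rule; the number of vowels is.
"fobivog" has 3 vowels. The stems with 3 vowels (vatibwem → vatibwemal, fikefron → fikefronal, funaseb → funasebal) add -al.
The other pattern: stems with 1 vowel repeat the first consonant+vowel as a prefix.
So fobivog → fobivogal.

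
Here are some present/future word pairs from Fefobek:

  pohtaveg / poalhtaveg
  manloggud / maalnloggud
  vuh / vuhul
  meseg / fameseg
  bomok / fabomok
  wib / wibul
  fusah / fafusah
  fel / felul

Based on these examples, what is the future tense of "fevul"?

fafevul

"fevul" has 2 vowels. The stems with 2 vowels (fusah → fafusah, bomok → fabomok, meseg → fameseg) add the prefix fa-.
The other patterns: stems with 1 vowel add -ul; stems with 3 vowels insert -al- after the first vowel.
So fevul → fafevul.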